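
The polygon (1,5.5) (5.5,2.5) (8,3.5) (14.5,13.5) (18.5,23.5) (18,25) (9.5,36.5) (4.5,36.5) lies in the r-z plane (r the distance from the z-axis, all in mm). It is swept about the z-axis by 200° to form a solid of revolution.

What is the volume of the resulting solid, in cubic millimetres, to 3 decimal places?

Profile (r,z), 8 vertices: (1,5.5) (5.5,2.5) (8,3.5) (14.5,13.5) (18.5,23.5) (18,25) (9.5,36.5) (4.5,36.5)
edge 0: (1,5.5)→(5.5,2.5)  cross = 1·2.5 − 5.5·5.5 = -27.7500; (r_i+r_j)·cross = 6.5·-27.7500 = -180.3750
edge 1: (5.5,2.5)→(8,3.5)  cross = 5.5·3.5 − 8·2.5 = -0.7500; (r_i+r_j)·cross = 13.5·-0.7500 = -10.1250
edge 2: (8,3.5)→(14.5,13.5)  cross = 8·13.5 − 14.5·3.5 = 57.2500; (r_i+r_j)·cross = 22.5·57.2500 = 1288.1250
edge 3: (14.5,13.5)→(18.5,23.5)  cross = 14.5·23.5 − 18.5·13.5 = 91.0000; (r_i+r_j)·cross = 33·91.0000 = 3003.0000
edge 4: (18.5,23.5)→(18,25)  cross = 18.5·25 − 18·23.5 = 39.5000; (r_i+r_j)·cross = 36.5·39.5000 = 1441.7500
edge 5: (18,25)→(9.5,36.5)  cross = 18·36.5 − 9.5·25 = 419.5000; (r_i+r_j)·cross = 27.5·419.5000 = 11536.2500
edge 6: (9.5,36.5)→(4.5,36.5)  cross = 9.5·36.5 − 4.5·36.5 = 182.5000; (r_i+r_j)·cross = 14·182.5000 = 2555.0000
edge 7: (4.5,36.5)→(1,5.5)  cross = 4.5·5.5 − 1·36.5 = -11.7500; (r_i+r_j)·cross = 5.5·-11.7500 = -64.6250
Σcross = 749.5000 → A = |Σcross|/2 = 374.7500 mm²
Σ(r_i+r_j)·cross = 19569.0000 → first moment M = |Σ|/6 = 3261.5000
R_c = M/A = 3261.5000/374.7500 = 8.7031 mm
θ = 200° = 3.490659 rad
V = θ·R_c·A = 3.490659·8.7031·374.7500 = 11384.783 mm³

Volume = 11384.783 mm³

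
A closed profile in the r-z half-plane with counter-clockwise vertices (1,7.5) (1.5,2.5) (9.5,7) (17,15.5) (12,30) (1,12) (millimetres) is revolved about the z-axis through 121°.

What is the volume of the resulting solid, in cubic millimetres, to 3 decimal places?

Volume = 4030.111 mm³

Profile (r,z), 6 vertices: (1,7.5) (1.5,2.5) (9.5,7) (17,15.5) (12,30) (1,12)
edge 0: (1,7.5)→(1.5,2.5)  cross = 1·2.5 − 1.5·7.5 = -8.7500; (r_i+r_j)·cross = 2.5·-8.7500 = -21.8750
edge 1: (1.5,2.5)→(9.5,7)  cross = 1.5·7 − 9.5·2.5 = -13.2500; (r_i+r_j)·cross = 11·-13.2500 = -145.7500
edge 2: (9.5,7)→(17,15.5)  cross = 9.5·15.5 − 17·7 = 28.2500; (r_i+r_j)·cross = 26.5·28.2500 = 748.6250
edge 3: (17,15.5)→(12,30)  cross = 17·30 − 12·15.5 = 324.0000; (r_i+r_j)·cross = 29·324.0000 = 9396.0000
edge 4: (12,30)→(1,12)  cross = 12·12 − 1·30 = 114.0000; (r_i+r_j)·cross = 13·114.0000 = 1482.0000
edge 5: (1,12)→(1,7.5)  cross = 1·7.5 − 1·12 = -4.5000; (r_i+r_j)·cross = 2·-4.5000 = -9.0000
Σcross = 439.7500 → A = |Σcross|/2 = 219.8750 mm²
Σ(r_i+r_j)·cross = 11450.0000 → first moment M = |Σ|/6 = 1908.3333
R_c = M/A = 1908.3333/219.8750 = 8.6792 mm
θ = 121° = 2.111848 rad
V = θ·R_c·A = 2.111848·8.6792·219.8750 = 4030.111 mm³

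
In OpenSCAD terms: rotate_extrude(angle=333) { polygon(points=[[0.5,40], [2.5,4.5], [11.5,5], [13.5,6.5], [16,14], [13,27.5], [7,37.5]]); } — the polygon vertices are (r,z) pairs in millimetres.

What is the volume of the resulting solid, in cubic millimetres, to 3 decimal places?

Profile (r,z), 7 vertices: (0.5,40) (2.5,4.5) (11.5,5) (13.5,6.5) (16,14) (13,27.5) (7,37.5)
edge 0: (0.5,40)→(2.5,4.5)  cross = 0.5·4.5 − 2.5·40 = -97.7500; (r_i+r_j)·cross = 3·-97.7500 = -293.2500
edge 1: (2.5,4.5)→(11.5,5)  cross = 2.5·5 − 11.5·4.5 = -39.2500; (r_i+r_j)·cross = 14·-39.2500 = -549.5000
edge 2: (11.5,5)→(13.5,6.5)  cross = 11.5·6.5 − 13.5·5 = 7.2500; (r_i+r_j)·cross = 25·7.2500 = 181.2500
edge 3: (13.5,6.5)→(16,14)  cross = 13.5·14 − 16·6.5 = 85.0000; (r_i+r_j)·cross = 29.5·85.0000 = 2507.5000
edge 4: (16,14)→(13,27.5)  cross = 16·27.5 − 13·14 = 258.0000; (r_i+r_j)·cross = 29·258.0000 = 7482.0000
edge 5: (13,27.5)→(7,37.5)  cross = 13·37.5 − 7·27.5 = 295.0000; (r_i+r_j)·cross = 20·295.0000 = 5900.0000
edge 6: (7,37.5)→(0.5,40)  cross = 7·40 − 0.5·37.5 = 261.2500; (r_i+r_j)·cross = 7.5·261.2500 = 1959.3750
Σcross = 769.5000 → A = |Σcross|/2 = 384.7500 mm²
Σ(r_i+r_j)·cross = 17187.3750 → first moment M = |Σ|/6 = 2864.5625
R_c = M/A = 2864.5625/384.7500 = 7.4453 mm
θ = 333° = 5.811946 rad
V = θ·R_c·A = 5.811946·7.4453·384.7500 = 16648.684 mm³

Volume = 16648.684 mm³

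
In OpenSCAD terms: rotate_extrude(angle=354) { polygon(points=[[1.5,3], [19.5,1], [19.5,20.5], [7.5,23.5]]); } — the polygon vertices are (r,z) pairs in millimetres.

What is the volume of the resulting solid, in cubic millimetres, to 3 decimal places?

Profile (r,z), 4 vertices: (1.5,3) (19.5,1) (19.5,20.5) (7.5,23.5)
edge 0: (1.5,3)→(19.5,1)  cross = 1.5·1 − 19.5·3 = -57.0000; (r_i+r_j)·cross = 21·-57.0000 = -1197.0000
edge 1: (19.5,1)→(19.5,20.5)  cross = 19.5·20.5 − 19.5·1 = 380.2500; (r_i+r_j)·cross = 39·380.2500 = 14829.7500
edge 2: (19.5,20.5)→(7.5,23.5)  cross = 19.5·23.5 − 7.5·20.5 = 304.5000; (r_i+r_j)·cross = 27·304.5000 = 8221.5000
edge 3: (7.5,23.5)→(1.5,3)  cross = 7.5·3 − 1.5·23.5 = -12.7500; (r_i+r_j)·cross = 9·-12.7500 = -114.7500
Σcross = 615.0000 → A = |Σcross|/2 = 307.5000 mm²
Σ(r_i+r_j)·cross = 21739.5000 → first moment M = |Σ|/6 = 3623.2500
R_c = M/A = 3623.2500/307.5000 = 11.7829 mm
θ = 354° = 6.178466 rad
V = θ·R_c·A = 6.178466·11.7829·307.5000 = 22386.125 mm³

Volume = 22386.125 mm³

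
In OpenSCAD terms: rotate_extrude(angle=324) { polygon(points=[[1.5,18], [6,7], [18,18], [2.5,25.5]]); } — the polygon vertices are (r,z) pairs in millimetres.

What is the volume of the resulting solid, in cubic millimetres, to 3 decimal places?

Volume = 6927.919 mm³

Profile (r,z), 4 vertices: (1.5,18) (6,7) (18,18) (2.5,25.5)
edge 0: (1.5,18)→(6,7)  cross = 1.5·7 − 6·18 = -97.5000; (r_i+r_j)·cross = 7.5·-97.5000 = -731.2500
edge 1: (6,7)→(18,18)  cross = 6·18 − 18·7 = -18.0000; (r_i+r_j)·cross = 24·-18.0000 = -432.0000
edge 2: (18,18)→(2.5,25.5)  cross = 18·25.5 − 2.5·18 = 414.0000; (r_i+r_j)·cross = 20.5·414.0000 = 8487.0000
edge 3: (2.5,25.5)→(1.5,18)  cross = 2.5·18 − 1.5·25.5 = 6.7500; (r_i+r_j)·cross = 4·6.7500 = 27.0000
Σcross = 305.2500 → A = |Σcross|/2 = 152.6250 mm²
Σ(r_i+r_j)·cross = 7350.7500 → first moment M = |Σ|/6 = 1225.1250
R_c = M/A = 1225.1250/152.6250 = 8.0270 mm
θ = 324° = 5.654867 rad
V = θ·R_c·A = 5.654867·8.0270·152.6250 = 6927.919 mm³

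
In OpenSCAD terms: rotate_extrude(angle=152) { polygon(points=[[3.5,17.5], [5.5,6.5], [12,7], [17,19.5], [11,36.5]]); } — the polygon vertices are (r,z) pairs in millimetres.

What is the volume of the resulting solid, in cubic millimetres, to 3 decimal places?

Volume = 6317.938 mm³

Profile (r,z), 5 vertices: (3.5,17.5) (5.5,6.5) (12,7) (17,19.5) (11,36.5)
edge 0: (3.5,17.5)→(5.5,6.5)  cross = 3.5·6.5 − 5.5·17.5 = -73.5000; (r_i+r_j)·cross = 9·-73.5000 = -661.5000
edge 1: (5.5,6.5)→(12,7)  cross = 5.5·7 − 12·6.5 = -39.5000; (r_i+r_j)·cross = 17.5·-39.5000 = -691.2500
edge 2: (12,7)→(17,19.5)  cross = 12·19.5 − 17·7 = 115.0000; (r_i+r_j)·cross = 29·115.0000 = 3335.0000
edge 3: (17,19.5)→(11,36.5)  cross = 17·36.5 − 11·19.5 = 406.0000; (r_i+r_j)·cross = 28·406.0000 = 11368.0000
edge 4: (11,36.5)→(3.5,17.5)  cross = 11·17.5 − 3.5·36.5 = 64.7500; (r_i+r_j)·cross = 14.5·64.7500 = 938.8750
Σcross = 472.7500 → A = |Σcross|/2 = 236.3750 mm²
Σ(r_i+r_j)·cross = 14289.1250 → first moment M = |Σ|/6 = 2381.5208
R_c = M/A = 2381.5208/236.3750 = 10.0752 mm
θ = 152° = 2.652900 rad
V = θ·R_c·A = 2.652900·10.0752·236.3750 = 6317.938 mm³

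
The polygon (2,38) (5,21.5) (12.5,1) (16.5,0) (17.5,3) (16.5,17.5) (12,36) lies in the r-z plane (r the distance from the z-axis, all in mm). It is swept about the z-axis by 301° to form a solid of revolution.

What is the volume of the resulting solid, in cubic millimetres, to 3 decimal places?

Volume = 18045.023 mm³

Profile (r,z), 7 vertices: (2,38) (5,21.5) (12.5,1) (16.5,0) (17.5,3) (16.5,17.5) (12,36)
edge 0: (2,38)→(5,21.5)  cross = 2·21.5 − 5·38 = -147.0000; (r_i+r_j)·cross = 7·-147.0000 = -1029.0000
edge 1: (5,21.5)→(12.5,1)  cross = 5·1 − 12.5·21.5 = -263.7500; (r_i+r_j)·cross = 17.5·-263.7500 = -4615.6250
edge 2: (12.5,1)→(16.5,0)  cross = 12.5·0 − 16.5·1 = -16.5000; (r_i+r_j)·cross = 29·-16.5000 = -478.5000
edge 3: (16.5,0)→(17.5,3)  cross = 16.5·3 − 17.5·0 = 49.5000; (r_i+r_j)·cross = 34·49.5000 = 1683.0000
edge 4: (17.5,3)→(16.5,17.5)  cross = 17.5·17.5 − 16.5·3 = 256.7500; (r_i+r_j)·cross = 34·256.7500 = 8729.5000
edge 5: (16.5,17.5)→(12,36)  cross = 16.5·36 − 12·17.5 = 384.0000; (r_i+r_j)·cross = 28.5·384.0000 = 10944.0000
edge 6: (12,36)→(2,38)  cross = 12·38 − 2·36 = 384.0000; (r_i+r_j)·cross = 14·384.0000 = 5376.0000
Σcross = 647.0000 → A = |Σcross|/2 = 323.5000 mm²
Σ(r_i+r_j)·cross = 20609.3750 → first moment M = |Σ|/6 = 3434.8958
R_c = M/A = 3434.8958/323.5000 = 10.6179 mm
θ = 301° = 5.253441 rad
V = θ·R_c·A = 5.253441·10.6179·323.5000 = 18045.023 mm³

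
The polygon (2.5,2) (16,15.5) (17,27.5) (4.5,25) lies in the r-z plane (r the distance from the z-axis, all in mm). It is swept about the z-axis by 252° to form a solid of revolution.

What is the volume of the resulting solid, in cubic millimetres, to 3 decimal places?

Volume = 8834.394 mm³

Profile (r,z), 4 vertices: (2.5,2) (16,15.5) (17,27.5) (4.5,25)
edge 0: (2.5,2)→(16,15.5)  cross = 2.5·15.5 − 16·2 = 6.7500; (r_i+r_j)·cross = 18.5·6.7500 = 124.8750
edge 1: (16,15.5)→(17,27.5)  cross = 16·27.5 − 17·15.5 = 176.5000; (r_i+r_j)·cross = 33·176.5000 = 5824.5000
edge 2: (17,27.5)→(4.5,25)  cross = 17·25 − 4.5·27.5 = 301.2500; (r_i+r_j)·cross = 21.5·301.2500 = 6476.8750
edge 3: (4.5,25)→(2.5,2)  cross = 4.5·2 − 2.5·25 = -53.5000; (r_i+r_j)·cross = 7·-53.5000 = -374.5000
Σcross = 431.0000 → A = |Σcross|/2 = 215.5000 mm²
Σ(r_i+r_j)·cross = 12051.7500 → first moment M = |Σ|/6 = 2008.6250
R_c = M/A = 2008.6250/215.5000 = 9.3208 mm
θ = 252° = 4.398230 rad
V = θ·R_c·A = 4.398230·9.3208·215.5000 = 8834.394 mm³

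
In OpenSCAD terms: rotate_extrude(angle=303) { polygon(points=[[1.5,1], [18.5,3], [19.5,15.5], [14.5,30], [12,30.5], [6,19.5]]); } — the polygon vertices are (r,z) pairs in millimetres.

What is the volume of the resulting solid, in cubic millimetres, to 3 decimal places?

Volume = 20770.206 mm³

Profile (r,z), 6 vertices: (1.5,1) (18.5,3) (19.5,15.5) (14.5,30) (12,30.5) (6,19.5)
edge 0: (1.5,1)→(18.5,3)  cross = 1.5·3 − 18.5·1 = -14.0000; (r_i+r_j)·cross = 20·-14.0000 = -280.0000
edge 1: (18.5,3)→(19.5,15.5)  cross = 18.5·15.5 − 19.5·3 = 228.2500; (r_i+r_j)·cross = 38·228.2500 = 8673.5000
edge 2: (19.5,15.5)→(14.5,30)  cross = 19.5·30 − 14.5·15.5 = 360.2500; (r_i+r_j)·cross = 34·360.2500 = 12248.5000
edge 3: (14.5,30)→(12,30.5)  cross = 14.5·30.5 − 12·30 = 82.2500; (r_i+r_j)·cross = 26.5·82.2500 = 2179.6250
edge 4: (12,30.5)→(6,19.5)  cross = 12·19.5 − 6·30.5 = 51.0000; (r_i+r_j)·cross = 18·51.0000 = 918.0000
edge 5: (6,19.5)→(1.5,1)  cross = 6·1 − 1.5·19.5 = -23.2500; (r_i+r_j)·cross = 7.5·-23.2500 = -174.3750
Σcross = 684.5000 → A = |Σcross|/2 = 342.2500 mm²
Σ(r_i+r_j)·cross = 23565.2500 → first moment M = |Σ|/6 = 3927.5417
R_c = M/A = 3927.5417/342.2500 = 11.4757 mm
θ = 303° = 5.288348 rad
V = θ·R_c·A = 5.288348·11.4757·342.2500 = 20770.206 mm³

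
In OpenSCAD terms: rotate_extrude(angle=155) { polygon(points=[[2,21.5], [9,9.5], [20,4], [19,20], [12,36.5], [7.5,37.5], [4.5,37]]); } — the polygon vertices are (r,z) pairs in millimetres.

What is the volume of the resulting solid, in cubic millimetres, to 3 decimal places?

Volume = 11361.530 mm³

Profile (r,z), 7 vertices: (2,21.5) (9,9.5) (20,4) (19,20) (12,36.5) (7.5,37.5) (4.5,37)
edge 0: (2,21.5)→(9,9.5)  cross = 2·9.5 − 9·21.5 = -174.5000; (r_i+r_j)·cross = 11·-174.5000 = -1919.5000
edge 1: (9,9.5)→(20,4)  cross = 9·4 − 20·9.5 = -154.0000; (r_i+r_j)·cross = 29·-154.0000 = -4466.0000
edge 2: (20,4)→(19,20)  cross = 20·20 − 19·4 = 324.0000; (r_i+r_j)·cross = 39·324.0000 = 12636.0000
edge 3: (19,20)→(12,36.5)  cross = 19·36.5 − 12·20 = 453.5000; (r_i+r_j)·cross = 31·453.5000 = 14058.5000
edge 4: (12,36.5)→(7.5,37.5)  cross = 12·37.5 − 7.5·36.5 = 176.2500; (r_i+r_j)·cross = 19.5·176.2500 = 3436.8750
edge 5: (7.5,37.5)→(4.5,37)  cross = 7.5·37 − 4.5·37.5 = 108.7500; (r_i+r_j)·cross = 12·108.7500 = 1305.0000
edge 6: (4.5,37)→(2,21.5)  cross = 4.5·21.5 − 2·37 = 22.7500; (r_i+r_j)·cross = 6.5·22.7500 = 147.8750
Σcross = 756.7500 → A = |Σcross|/2 = 378.3750 mm²
Σ(r_i+r_j)·cross = 25198.7500 → first moment M = |Σ|/6 = 4199.7917
R_c = M/A = 4199.7917/378.3750 = 11.0995 mm
θ = 155° = 2.705260 rad
V = θ·R_c·A = 2.705260·11.0995·378.3750 = 11361.530 mm³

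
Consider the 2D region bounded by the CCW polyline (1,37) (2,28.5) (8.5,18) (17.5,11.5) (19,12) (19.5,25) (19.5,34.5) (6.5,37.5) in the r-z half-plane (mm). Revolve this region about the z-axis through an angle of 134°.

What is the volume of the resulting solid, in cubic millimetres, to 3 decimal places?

Profile (r,z), 8 vertices: (1,37) (2,28.5) (8.5,18) (17.5,11.5) (19,12) (19.5,25) (19.5,34.5) (6.5,37.5)
edge 0: (1,37)→(2,28.5)  cross = 1·28.5 − 2·37 = -45.5000; (r_i+r_j)·cross = 3·-45.5000 = -136.5000
edge 1: (2,28.5)→(8.5,18)  cross = 2·18 − 8.5·28.5 = -206.2500; (r_i+r_j)·cross = 10.5·-206.2500 = -2165.6250
edge 2: (8.5,18)→(17.5,11.5)  cross = 8.5·11.5 − 17.5·18 = -217.2500; (r_i+r_j)·cross = 26·-217.2500 = -5648.5000
edge 3: (17.5,11.5)→(19,12)  cross = 17.5·12 − 19·11.5 = -8.5000; (r_i+r_j)·cross = 36.5·-8.5000 = -310.2500
edge 4: (19,12)→(19.5,25)  cross = 19·25 − 19.5·12 = 241.0000; (r_i+r_j)·cross = 38.5·241.0000 = 9278.5000
edge 5: (19.5,25)→(19.5,34.5)  cross = 19.5·34.5 − 19.5·25 = 185.2500; (r_i+r_j)·cross = 39·185.2500 = 7224.7500
edge 6: (19.5,34.5)→(6.5,37.5)  cross = 19.5·37.5 − 6.5·34.5 = 507.0000; (r_i+r_j)·cross = 26·507.0000 = 13182.0000
edge 7: (6.5,37.5)→(1,37)  cross = 6.5·37 − 1·37.5 = 203.0000; (r_i+r_j)·cross = 7.5·203.0000 = 1522.5000
Σcross = 658.7500 → A = |Σcross|/2 = 329.3750 mm²
Σ(r_i+r_j)·cross = 22946.8750 → first moment M = |Σ|/6 = 3824.4792
R_c = M/A = 3824.4792/329.3750 = 11.6113 mm
θ = 134° = 2.338741 rad
V = θ·R_c·A = 2.338741·11.6113·329.3750 = 8944.467 mm³

Volume = 8944.467 mm³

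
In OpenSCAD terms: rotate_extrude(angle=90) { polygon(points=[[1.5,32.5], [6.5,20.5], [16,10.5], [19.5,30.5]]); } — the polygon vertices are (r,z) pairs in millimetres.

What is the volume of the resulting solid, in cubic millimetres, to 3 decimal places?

Profile (r,z), 4 vertices: (1.5,32.5) (6.5,20.5) (16,10.5) (19.5,30.5)
edge 0: (1.5,32.5)→(6.5,20.5)  cross = 1.5·20.5 − 6.5·32.5 = -180.5000; (r_i+r_j)·cross = 8·-180.5000 = -1444.0000
edge 1: (6.5,20.5)→(16,10.5)  cross = 6.5·10.5 − 16·20.5 = -259.7500; (r_i+r_j)·cross = 22.5·-259.7500 = -5844.3750
edge 2: (16,10.5)→(19.5,30.5)  cross = 16·30.5 − 19.5·10.5 = 283.2500; (r_i+r_j)·cross = 35.5·283.2500 = 10055.3750
edge 3: (19.5,30.5)→(1.5,32.5)  cross = 19.5·32.5 − 1.5·30.5 = 588.0000; (r_i+r_j)·cross = 21·588.0000 = 12348.0000
Σcross = 431.0000 → A = |Σcross|/2 = 215.5000 mm²
Σ(r_i+r_j)·cross = 15115.0000 → first moment M = |Σ|/6 = 2519.1667
R_c = M/A = 2519.1667/215.5000 = 11.6899 mm
θ = 90° = 1.570796 rad
V = θ·R_c·A = 1.570796·11.6899·215.5000 = 3957.098 mm³

Volume = 3957.098 mm³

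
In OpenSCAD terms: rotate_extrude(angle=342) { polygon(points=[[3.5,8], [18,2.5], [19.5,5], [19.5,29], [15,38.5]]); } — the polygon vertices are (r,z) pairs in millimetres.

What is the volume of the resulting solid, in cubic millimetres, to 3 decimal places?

Volume = 27369.477 mm³

Profile (r,z), 5 vertices: (3.5,8) (18,2.5) (19.5,5) (19.5,29) (15,38.5)
edge 0: (3.5,8)→(18,2.5)  cross = 3.5·2.5 − 18·8 = -135.2500; (r_i+r_j)·cross = 21.5·-135.2500 = -2907.8750
edge 1: (18,2.5)→(19.5,5)  cross = 18·5 − 19.5·2.5 = 41.2500; (r_i+r_j)·cross = 37.5·41.2500 = 1546.8750
edge 2: (19.5,5)→(19.5,29)  cross = 19.5·29 − 19.5·5 = 468.0000; (r_i+r_j)·cross = 39·468.0000 = 18252.0000
edge 3: (19.5,29)→(15,38.5)  cross = 19.5·38.5 − 15·29 = 315.7500; (r_i+r_j)·cross = 34.5·315.7500 = 10893.3750
edge 4: (15,38.5)→(3.5,8)  cross = 15·8 − 3.5·38.5 = -14.7500; (r_i+r_j)·cross = 18.5·-14.7500 = -272.8750
Σcross = 675.0000 → A = |Σcross|/2 = 337.5000 mm²
Σ(r_i+r_j)·cross = 27511.5000 → first moment M = |Σ|/6 = 4585.2500
R_c = M/A = 4585.2500/337.5000 = 13.5859 mm
θ = 342° = 5.969026 rad
V = θ·R_c·A = 5.969026·13.5859·337.5000 = 27369.477 mm³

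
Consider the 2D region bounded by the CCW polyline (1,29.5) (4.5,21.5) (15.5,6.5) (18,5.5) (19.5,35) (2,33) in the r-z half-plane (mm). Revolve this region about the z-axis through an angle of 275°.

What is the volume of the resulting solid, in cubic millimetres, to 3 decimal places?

Profile (r,z), 6 vertices: (1,29.5) (4.5,21.5) (15.5,6.5) (18,5.5) (19.5,35) (2,33)
edge 0: (1,29.5)→(4.5,21.5)  cross = 1·21.5 − 4.5·29.5 = -111.2500; (r_i+r_j)·cross = 5.5·-111.2500 = -611.8750
edge 1: (4.5,21.5)→(15.5,6.5)  cross = 4.5·6.5 − 15.5·21.5 = -304.0000; (r_i+r_j)·cross = 20·-304.0000 = -6080.0000
edge 2: (15.5,6.5)→(18,5.5)  cross = 15.5·5.5 − 18·6.5 = -31.7500; (r_i+r_j)·cross = 33.5·-31.7500 = -1063.6250
edge 3: (18,5.5)→(19.5,35)  cross = 18·35 − 19.5·5.5 = 522.7500; (r_i+r_j)·cross = 37.5·522.7500 = 19603.1250
edge 4: (19.5,35)→(2,33)  cross = 19.5·33 − 2·35 = 573.5000; (r_i+r_j)·cross = 21.5·573.5000 = 12330.2500
edge 5: (2,33)→(1,29.5)  cross = 2·29.5 − 1·33 = 26.0000; (r_i+r_j)·cross = 3·26.0000 = 78.0000
Σcross = 675.2500 → A = |Σcross|/2 = 337.6250 mm²
Σ(r_i+r_j)·cross = 24255.8750 → first moment M = |Σ|/6 = 4042.6458
R_c = M/A = 4042.6458/337.6250 = 11.9738 mm
θ = 275° = 4.799655 rad
V = θ·R_c·A = 4.799655·11.9738·337.6250 = 19403.307 mm³

Volume = 19403.307 mm³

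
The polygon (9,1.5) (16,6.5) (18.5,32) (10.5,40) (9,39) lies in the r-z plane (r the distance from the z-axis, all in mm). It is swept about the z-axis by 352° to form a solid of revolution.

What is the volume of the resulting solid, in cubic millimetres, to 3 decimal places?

Volume = 21486.202 mm³

Profile (r,z), 5 vertices: (9,1.5) (16,6.5) (18.5,32) (10.5,40) (9,39)
edge 0: (9,1.5)→(16,6.5)  cross = 9·6.5 − 16·1.5 = 34.5000; (r_i+r_j)·cross = 25·34.5000 = 862.5000
edge 1: (16,6.5)→(18.5,32)  cross = 16·32 − 18.5·6.5 = 391.7500; (r_i+r_j)·cross = 34.5·391.7500 = 13515.3750
edge 2: (18.5,32)→(10.5,40)  cross = 18.5·40 − 10.5·32 = 404.0000; (r_i+r_j)·cross = 29·404.0000 = 11716.0000
edge 3: (10.5,40)→(9,39)  cross = 10.5·39 − 9·40 = 49.5000; (r_i+r_j)·cross = 19.5·49.5000 = 965.2500
edge 4: (9,39)→(9,1.5)  cross = 9·1.5 − 9·39 = -337.5000; (r_i+r_j)·cross = 18·-337.5000 = -6075.0000
Σcross = 542.2500 → A = |Σcross|/2 = 271.1250 mm²
Σ(r_i+r_j)·cross = 20984.1250 → first moment M = |Σ|/6 = 3497.3542
R_c = M/A = 3497.3542/271.1250 = 12.8994 mm
θ = 352° = 6.143559 rad
V = θ·R_c·A = 6.143559·12.8994·271.1250 = 21486.202 mm³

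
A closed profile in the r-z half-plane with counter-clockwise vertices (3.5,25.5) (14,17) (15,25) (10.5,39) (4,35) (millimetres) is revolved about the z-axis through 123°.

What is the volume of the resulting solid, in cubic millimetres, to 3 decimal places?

Profile (r,z), 5 vertices: (3.5,25.5) (14,17) (15,25) (10.5,39) (4,35)
edge 0: (3.5,25.5)→(14,17)  cross = 3.5·17 − 14·25.5 = -297.5000; (r_i+r_j)·cross = 17.5·-297.5000 = -5206.2500
edge 1: (14,17)→(15,25)  cross = 14·25 − 15·17 = 95.0000; (r_i+r_j)·cross = 29·95.0000 = 2755.0000
edge 2: (15,25)→(10.5,39)  cross = 15·39 − 10.5·25 = 322.5000; (r_i+r_j)·cross = 25.5·322.5000 = 8223.7500
edge 3: (10.5,39)→(4,35)  cross = 10.5·35 − 4·39 = 211.5000; (r_i+r_j)·cross = 14.5·211.5000 = 3066.7500
edge 4: (4,35)→(3.5,25.5)  cross = 4·25.5 − 3.5·35 = -20.5000; (r_i+r_j)·cross = 7.5·-20.5000 = -153.7500
Σcross = 311.0000 → A = |Σcross|/2 = 155.5000 mm²
Σ(r_i+r_j)·cross = 8685.5000 → first moment M = |Σ|/6 = 1447.5833
R_c = M/A = 1447.5833/155.5000 = 9.3092 mm
θ = 123° = 2.146755 rad
V = θ·R_c·A = 2.146755·9.3092·155.5000 = 3107.607 mm³

Volume = 3107.607 mm³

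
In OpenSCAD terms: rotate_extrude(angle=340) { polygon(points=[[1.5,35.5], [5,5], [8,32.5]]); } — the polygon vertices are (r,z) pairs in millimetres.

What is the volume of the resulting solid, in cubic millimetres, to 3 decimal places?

Profile (r,z), 3 vertices: (1.5,35.5) (5,5) (8,32.5)
edge 0: (1.5,35.5)→(5,5)  cross = 1.5·5 − 5·35.5 = -170.0000; (r_i+r_j)·cross = 6.5·-170.0000 = -1105.0000
edge 1: (5,5)→(8,32.5)  cross = 5·32.5 − 8·5 = 122.5000; (r_i+r_j)·cross = 13·122.5000 = 1592.5000
edge 2: (8,32.5)→(1.5,35.5)  cross = 8·35.5 − 1.5·32.5 = 235.2500; (r_i+r_j)·cross = 9.5·235.2500 = 2234.8750
Σcross = 187.7500 → A = |Σcross|/2 = 93.8750 mm²
Σ(r_i+r_j)·cross = 2722.3750 → first moment M = |Σ|/6 = 453.7292
R_c = M/A = 453.7292/93.8750 = 4.8333 mm
θ = 340° = 5.934119 rad
V = θ·R_c·A = 5.934119·4.8333·93.8750 = 2692.483 mm³

Volume = 2692.483 mm³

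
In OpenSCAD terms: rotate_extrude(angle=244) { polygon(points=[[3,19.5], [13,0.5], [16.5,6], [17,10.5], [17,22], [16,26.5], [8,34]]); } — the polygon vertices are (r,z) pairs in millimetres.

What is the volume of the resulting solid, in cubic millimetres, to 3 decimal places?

Profile (r,z), 7 vertices: (3,19.5) (13,0.5) (16.5,6) (17,10.5) (17,22) (16,26.5) (8,34)
edge 0: (3,19.5)→(13,0.5)  cross = 3·0.5 − 13·19.5 = -252.0000; (r_i+r_j)·cross = 16·-252.0000 = -4032.0000
edge 1: (13,0.5)→(16.5,6)  cross = 13·6 − 16.5·0.5 = 69.7500; (r_i+r_j)·cross = 29.5·69.7500 = 2057.6250
edge 2: (16.5,6)→(17,10.5)  cross = 16.5·10.5 − 17·6 = 71.2500; (r_i+r_j)·cross = 33.5·71.2500 = 2386.8750
edge 3: (17,10.5)→(17,22)  cross = 17·22 − 17·10.5 = 195.5000; (r_i+r_j)·cross = 34·195.5000 = 6647.0000
edge 4: (17,22)→(16,26.5)  cross = 17·26.5 − 16·22 = 98.5000; (r_i+r_j)·cross = 33·98.5000 = 3250.5000
edge 5: (16,26.5)→(8,34)  cross = 16·34 − 8·26.5 = 332.0000; (r_i+r_j)·cross = 24·332.0000 = 7968.0000
edge 6: (8,34)→(3,19.5)  cross = 8·19.5 − 3·34 = 54.0000; (r_i+r_j)·cross = 11·54.0000 = 594.0000
Σcross = 569.0000 → A = |Σcross|/2 = 284.5000 mm²
Σ(r_i+r_j)·cross = 18872.0000 → first moment M = |Σ|/6 = 3145.3333
R_c = M/A = 3145.3333/284.5000 = 11.0557 mm
θ = 244° = 4.258603 rad
V = θ·R_c·A = 4.258603·11.0557·284.5000 = 13394.727 mm³

Volume = 13394.727 mm³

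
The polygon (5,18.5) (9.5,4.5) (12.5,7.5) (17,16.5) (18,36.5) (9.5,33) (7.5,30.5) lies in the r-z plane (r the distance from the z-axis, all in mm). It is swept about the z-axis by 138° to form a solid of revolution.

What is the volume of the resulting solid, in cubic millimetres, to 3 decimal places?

Volume = 7666.930 mm³

Profile (r,z), 7 vertices: (5,18.5) (9.5,4.5) (12.5,7.5) (17,16.5) (18,36.5) (9.5,33) (7.5,30.5)
edge 0: (5,18.5)→(9.5,4.5)  cross = 5·4.5 − 9.5·18.5 = -153.2500; (r_i+r_j)·cross = 14.5·-153.2500 = -2222.1250
edge 1: (9.5,4.5)→(12.5,7.5)  cross = 9.5·7.5 − 12.5·4.5 = 15.0000; (r_i+r_j)·cross = 22·15.0000 = 330.0000
edge 2: (12.5,7.5)→(17,16.5)  cross = 12.5·16.5 − 17·7.5 = 78.7500; (r_i+r_j)·cross = 29.5·78.7500 = 2323.1250
edge 3: (17,16.5)→(18,36.5)  cross = 17·36.5 − 18·16.5 = 323.5000; (r_i+r_j)·cross = 35·323.5000 = 11322.5000
edge 4: (18,36.5)→(9.5,33)  cross = 18·33 − 9.5·36.5 = 247.2500; (r_i+r_j)·cross = 27.5·247.2500 = 6799.3750
edge 5: (9.5,33)→(7.5,30.5)  cross = 9.5·30.5 − 7.5·33 = 42.2500; (r_i+r_j)·cross = 17·42.2500 = 718.2500
edge 6: (7.5,30.5)→(5,18.5)  cross = 7.5·18.5 − 5·30.5 = -13.7500; (r_i+r_j)·cross = 12.5·-13.7500 = -171.8750
Σcross = 539.7500 → A = |Σcross|/2 = 269.8750 mm²
Σ(r_i+r_j)·cross = 19099.2500 → first moment M = |Σ|/6 = 3183.2083
R_c = M/A = 3183.2083/269.8750 = 11.7951 mm
θ = 138° = 2.408554 rad
V = θ·R_c·A = 2.408554·11.7951·269.8750 = 7666.930 mm³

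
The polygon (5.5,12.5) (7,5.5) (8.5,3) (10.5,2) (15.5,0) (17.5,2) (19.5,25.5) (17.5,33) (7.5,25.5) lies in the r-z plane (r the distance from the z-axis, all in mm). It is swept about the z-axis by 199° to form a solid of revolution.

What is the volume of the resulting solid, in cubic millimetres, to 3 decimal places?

Profile (r,z), 9 vertices: (5.5,12.5) (7,5.5) (8.5,3) (10.5,2) (15.5,0) (17.5,2) (19.5,25.5) (17.5,33) (7.5,25.5)
edge 0: (5.5,12.5)→(7,5.5)  cross = 5.5·5.5 − 7·12.5 = -57.2500; (r_i+r_j)·cross = 12.5·-57.2500 = -715.6250
edge 1: (7,5.5)→(8.5,3)  cross = 7·3 − 8.5·5.5 = -25.7500; (r_i+r_j)·cross = 15.5·-25.7500 = -399.1250
edge 2: (8.5,3)→(10.5,2)  cross = 8.5·2 − 10.5·3 = -14.5000; (r_i+r_j)·cross = 19·-14.5000 = -275.5000
edge 3: (10.5,2)→(15.5,0)  cross = 10.5·0 − 15.5·2 = -31.0000; (r_i+r_j)·cross = 26·-31.0000 = -806.0000
edge 4: (15.5,0)→(17.5,2)  cross = 15.5·2 − 17.5·0 = 31.0000; (r_i+r_j)·cross = 33·31.0000 = 1023.0000
edge 5: (17.5,2)→(19.5,25.5)  cross = 17.5·25.5 − 19.5·2 = 407.2500; (r_i+r_j)·cross = 37·407.2500 = 15068.2500
edge 6: (19.5,25.5)→(17.5,33)  cross = 19.5·33 − 17.5·25.5 = 197.2500; (r_i+r_j)·cross = 37·197.2500 = 7298.2500
edge 7: (17.5,33)→(7.5,25.5)  cross = 17.5·25.5 − 7.5·33 = 198.7500; (r_i+r_j)·cross = 25·198.7500 = 4968.7500
edge 8: (7.5,25.5)→(5.5,12.5)  cross = 7.5·12.5 − 5.5·25.5 = -46.5000; (r_i+r_j)·cross = 13·-46.5000 = -604.5000
Σcross = 659.2500 → A = |Σcross|/2 = 329.6250 mm²
Σ(r_i+r_j)·cross = 25557.5000 → first moment M = |Σ|/6 = 4259.5833
R_c = M/A = 4259.5833/329.6250 = 12.9225 mm
θ = 199° = 3.473205 rad
V = θ·R_c·A = 3.473205·12.9225·329.6250 = 14794.407 mm³

Volume = 14794.407 mm³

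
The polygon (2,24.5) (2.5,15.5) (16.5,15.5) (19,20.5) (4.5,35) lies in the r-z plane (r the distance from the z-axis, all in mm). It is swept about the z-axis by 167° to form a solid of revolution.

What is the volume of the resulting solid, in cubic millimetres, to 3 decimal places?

Volume = 5351.025 mm³

Profile (r,z), 5 vertices: (2,24.5) (2.5,15.5) (16.5,15.5) (19,20.5) (4.5,35)
edge 0: (2,24.5)→(2.5,15.5)  cross = 2·15.5 − 2.5·24.5 = -30.2500; (r_i+r_j)·cross = 4.5·-30.2500 = -136.1250
edge 1: (2.5,15.5)→(16.5,15.5)  cross = 2.5·15.5 − 16.5·15.5 = -217.0000; (r_i+r_j)·cross = 19·-217.0000 = -4123.0000
edge 2: (16.5,15.5)→(19,20.5)  cross = 16.5·20.5 − 19·15.5 = 43.7500; (r_i+r_j)·cross = 35.5·43.7500 = 1553.1250
edge 3: (19,20.5)→(4.5,35)  cross = 19·35 − 4.5·20.5 = 572.7500; (r_i+r_j)·cross = 23.5·572.7500 = 13459.6250
edge 4: (4.5,35)→(2,24.5)  cross = 4.5·24.5 − 2·35 = 40.2500; (r_i+r_j)·cross = 6.5·40.2500 = 261.6250
Σcross = 409.5000 → A = |Σcross|/2 = 204.7500 mm²
Σ(r_i+r_j)·cross = 11015.2500 → first moment M = |Σ|/6 = 1835.8750
R_c = M/A = 1835.8750/204.7500 = 8.9664 mm
θ = 167° = 2.914700 rad
V = θ·R_c·A = 2.914700·8.9664·204.7500 = 5351.025 mm³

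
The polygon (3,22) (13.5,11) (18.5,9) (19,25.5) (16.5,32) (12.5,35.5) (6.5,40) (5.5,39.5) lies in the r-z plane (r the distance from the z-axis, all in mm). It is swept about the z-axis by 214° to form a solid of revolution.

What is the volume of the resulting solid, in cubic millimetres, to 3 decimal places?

Profile (r,z), 8 vertices: (3,22) (13.5,11) (18.5,9) (19,25.5) (16.5,32) (12.5,35.5) (6.5,40) (5.5,39.5)
edge 0: (3,22)→(13.5,11)  cross = 3·11 − 13.5·22 = -264.0000; (r_i+r_j)·cross = 16.5·-264.0000 = -4356.0000
edge 1: (13.5,11)→(18.5,9)  cross = 13.5·9 − 18.5·11 = -82.0000; (r_i+r_j)·cross = 32·-82.0000 = -2624.0000
edge 2: (18.5,9)→(19,25.5)  cross = 18.5·25.5 − 19·9 = 300.7500; (r_i+r_j)·cross = 37.5·300.7500 = 11278.1250
edge 3: (19,25.5)→(16.5,32)  cross = 19·32 − 16.5·25.5 = 187.2500; (r_i+r_j)·cross = 35.5·187.2500 = 6647.3750
edge 4: (16.5,32)→(12.5,35.5)  cross = 16.5·35.5 − 12.5·32 = 185.7500; (r_i+r_j)·cross = 29·185.7500 = 5386.7500
edge 5: (12.5,35.5)→(6.5,40)  cross = 12.5·40 − 6.5·35.5 = 269.2500; (r_i+r_j)·cross = 19·269.2500 = 5115.7500
edge 6: (6.5,40)→(5.5,39.5)  cross = 6.5·39.5 − 5.5·40 = 36.7500; (r_i+r_j)·cross = 12·36.7500 = 441.0000
edge 7: (5.5,39.5)→(3,22)  cross = 5.5·22 − 3·39.5 = 2.5000; (r_i+r_j)·cross = 8.5·2.5000 = 21.2500
Σcross = 636.2500 → A = |Σcross|/2 = 318.1250 mm²
Σ(r_i+r_j)·cross = 21910.2500 → first moment M = |Σ|/6 = 3651.7083
R_c = M/A = 3651.7083/318.1250 = 11.4788 mm
θ = 214° = 3.735005 rad
V = θ·R_c·A = 3.735005·11.4788·318.1250 = 13639.147 mm³

Volume = 13639.147 mm³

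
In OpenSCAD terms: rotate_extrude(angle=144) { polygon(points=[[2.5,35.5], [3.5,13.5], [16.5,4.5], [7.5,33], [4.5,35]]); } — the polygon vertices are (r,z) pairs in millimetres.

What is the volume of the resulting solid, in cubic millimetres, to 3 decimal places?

Profile (r,z), 5 vertices: (2.5,35.5) (3.5,13.5) (16.5,4.5) (7.5,33) (4.5,35)
edge 0: (2.5,35.5)→(3.5,13.5)  cross = 2.5·13.5 − 3.5·35.5 = -90.5000; (r_i+r_j)·cross = 6·-90.5000 = -543.0000
edge 1: (3.5,13.5)→(16.5,4.5)  cross = 3.5·4.5 − 16.5·13.5 = -207.0000; (r_i+r_j)·cross = 20·-207.0000 = -4140.0000
edge 2: (16.5,4.5)→(7.5,33)  cross = 16.5·33 − 7.5·4.5 = 510.7500; (r_i+r_j)·cross = 24·510.7500 = 12258.0000
edge 3: (7.5,33)→(4.5,35)  cross = 7.5·35 − 4.5·33 = 114.0000; (r_i+r_j)·cross = 12·114.0000 = 1368.0000
edge 4: (4.5,35)→(2.5,35.5)  cross = 4.5·35.5 − 2.5·35 = 72.2500; (r_i+r_j)·cross = 7·72.2500 = 505.7500
Σcross = 399.5000 → A = |Σcross|/2 = 199.7500 mm²
Σ(r_i+r_j)·cross = 9448.7500 → first moment M = |Σ|/6 = 1574.7917
R_c = M/A = 1574.7917/199.7500 = 7.8838 mm
θ = 144° = 2.513274 rad
V = θ·R_c·A = 2.513274·7.8838·199.7500 = 3957.883 mm³

Volume = 3957.883 mm³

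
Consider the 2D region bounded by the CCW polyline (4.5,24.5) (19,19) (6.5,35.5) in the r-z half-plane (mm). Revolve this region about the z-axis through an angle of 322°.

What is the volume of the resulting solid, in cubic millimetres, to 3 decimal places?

Volume = 4791.016 mm³

Profile (r,z), 3 vertices: (4.5,24.5) (19,19) (6.5,35.5)
edge 0: (4.5,24.5)→(19,19)  cross = 4.5·19 − 19·24.5 = -380.0000; (r_i+r_j)·cross = 23.5·-380.0000 = -8930.0000
edge 1: (19,19)→(6.5,35.5)  cross = 19·35.5 − 6.5·19 = 551.0000; (r_i+r_j)·cross = 25.5·551.0000 = 14050.5000
edge 2: (6.5,35.5)→(4.5,24.5)  cross = 6.5·24.5 − 4.5·35.5 = -0.5000; (r_i+r_j)·cross = 11·-0.5000 = -5.5000
Σcross = 170.5000 → A = |Σcross|/2 = 85.2500 mm²
Σ(r_i+r_j)·cross = 5115.0000 → first moment M = |Σ|/6 = 852.5000
R_c = M/A = 852.5000/85.2500 = 10.0000 mm
θ = 322° = 5.619960 rad
V = θ·R_c·A = 5.619960·10.0000·85.2500 = 4791.016 mm³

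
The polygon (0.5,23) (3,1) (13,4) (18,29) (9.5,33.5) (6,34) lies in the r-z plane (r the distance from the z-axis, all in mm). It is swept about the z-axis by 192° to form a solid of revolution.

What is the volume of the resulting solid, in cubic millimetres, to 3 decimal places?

Profile (r,z), 6 vertices: (0.5,23) (3,1) (13,4) (18,29) (9.5,33.5) (6,34)
edge 0: (0.5,23)→(3,1)  cross = 0.5·1 − 3·23 = -68.5000; (r_i+r_j)·cross = 3.5·-68.5000 = -239.7500
edge 1: (3,1)→(13,4)  cross = 3·4 − 13·1 = -1.0000; (r_i+r_j)·cross = 16·-1.0000 = -16.0000
edge 2: (13,4)→(18,29)  cross = 13·29 − 18·4 = 305.0000; (r_i+r_j)·cross = 31·305.0000 = 9455.0000
edge 3: (18,29)→(9.5,33.5)  cross = 18·33.5 − 9.5·29 = 327.5000; (r_i+r_j)·cross = 27.5·327.5000 = 9006.2500
edge 4: (9.5,33.5)→(6,34)  cross = 9.5·34 − 6·33.5 = 122.0000; (r_i+r_j)·cross = 15.5·122.0000 = 1891.0000
edge 5: (6,34)→(0.5,23)  cross = 6·23 − 0.5·34 = 121.0000; (r_i+r_j)·cross = 6.5·121.0000 = 786.5000
Σcross = 806.0000 → A = |Σcross|/2 = 403.0000 mm²
Σ(r_i+r_j)·cross = 20883.0000 → first moment M = |Σ|/6 = 3480.5000
R_c = M/A = 3480.5000/403.0000 = 8.6365 mm
θ = 192° = 3.351032 rad
V = θ·R_c·A = 3.351032·8.6365·403.0000 = 11663.267 mm³

Volume = 11663.267 mm³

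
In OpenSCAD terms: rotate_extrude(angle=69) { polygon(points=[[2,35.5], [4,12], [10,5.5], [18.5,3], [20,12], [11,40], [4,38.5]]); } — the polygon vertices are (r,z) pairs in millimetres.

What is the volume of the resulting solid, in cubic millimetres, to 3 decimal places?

Volume = 5451.888 mm³

Profile (r,z), 7 vertices: (2,35.5) (4,12) (10,5.5) (18.5,3) (20,12) (11,40) (4,38.5)
edge 0: (2,35.5)→(4,12)  cross = 2·12 − 4·35.5 = -118.0000; (r_i+r_j)·cross = 6·-118.0000 = -708.0000
edge 1: (4,12)→(10,5.5)  cross = 4·5.5 − 10·12 = -98.0000; (r_i+r_j)·cross = 14·-98.0000 = -1372.0000
edge 2: (10,5.5)→(18.5,3)  cross = 10·3 − 18.5·5.5 = -71.7500; (r_i+r_j)·cross = 28.5·-71.7500 = -2044.8750
edge 3: (18.5,3)→(20,12)  cross = 18.5·12 − 20·3 = 162.0000; (r_i+r_j)·cross = 38.5·162.0000 = 6237.0000
edge 4: (20,12)→(11,40)  cross = 20·40 − 11·12 = 668.0000; (r_i+r_j)·cross = 31·668.0000 = 20708.0000
edge 5: (11,40)→(4,38.5)  cross = 11·38.5 − 4·40 = 263.5000; (r_i+r_j)·cross = 15·263.5000 = 3952.5000
edge 6: (4,38.5)→(2,35.5)  cross = 4·35.5 − 2·38.5 = 65.0000; (r_i+r_j)·cross = 6·65.0000 = 390.0000
Σcross = 870.7500 → A = |Σcross|/2 = 435.3750 mm²
Σ(r_i+r_j)·cross = 27162.6250 → first moment M = |Σ|/6 = 4527.1042
R_c = M/A = 4527.1042/435.3750 = 10.3982 mm
θ = 69° = 1.204277 rad
V = θ·R_c·A = 1.204277·10.3982·435.3750 = 5451.888 mm³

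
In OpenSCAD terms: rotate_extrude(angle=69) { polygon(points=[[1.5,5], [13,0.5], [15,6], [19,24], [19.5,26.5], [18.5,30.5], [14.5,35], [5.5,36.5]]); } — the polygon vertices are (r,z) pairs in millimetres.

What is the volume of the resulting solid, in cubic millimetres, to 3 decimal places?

Profile (r,z), 8 vertices: (1.5,5) (13,0.5) (15,6) (19,24) (19.5,26.5) (18.5,30.5) (14.5,35) (5.5,36.5)
edge 0: (1.5,5)→(13,0.5)  cross = 1.5·0.5 − 13·5 = -64.2500; (r_i+r_j)·cross = 14.5·-64.2500 = -931.6250
edge 1: (13,0.5)→(15,6)  cross = 13·6 − 15·0.5 = 70.5000; (r_i+r_j)·cross = 28·70.5000 = 1974.0000
edge 2: (15,6)→(19,24)  cross = 15·24 − 19·6 = 246.0000; (r_i+r_j)·cross = 34·246.0000 = 8364.0000
edge 3: (19,24)→(19.5,26.5)  cross = 19·26.5 − 19.5·24 = 35.5000; (r_i+r_j)·cross = 38.5·35.5000 = 1366.7500
edge 4: (19.5,26.5)→(18.5,30.5)  cross = 19.5·30.5 − 18.5·26.5 = 104.5000; (r_i+r_j)·cross = 38·104.5000 = 3971.0000
edge 5: (18.5,30.5)→(14.5,35)  cross = 18.5·35 − 14.5·30.5 = 205.2500; (r_i+r_j)·cross = 33·205.2500 = 6773.2500
edge 6: (14.5,35)→(5.5,36.5)  cross = 14.5·36.5 − 5.5·35 = 336.7500; (r_i+r_j)·cross = 20·336.7500 = 6735.0000
edge 7: (5.5,36.5)→(1.5,5)  cross = 5.5·5 − 1.5·36.5 = -27.2500; (r_i+r_j)·cross = 7·-27.2500 = -190.7500
Σcross = 907.0000 → A = |Σcross|/2 = 453.5000 mm²
Σ(r_i+r_j)·cross = 28061.6250 → first moment M = |Σ|/6 = 4676.9375
R_c = M/A = 4676.9375/453.5000 = 10.3130 mm
θ = 69° = 1.204277 rad
V = θ·R_c·A = 1.204277·10.3130·453.5000 = 5632.329 mm³

Volume = 5632.329 mm³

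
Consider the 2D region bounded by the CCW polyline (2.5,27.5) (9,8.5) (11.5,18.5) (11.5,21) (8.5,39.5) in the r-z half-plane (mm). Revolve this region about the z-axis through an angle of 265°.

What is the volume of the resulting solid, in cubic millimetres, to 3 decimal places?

Profile (r,z), 5 vertices: (2.5,27.5) (9,8.5) (11.5,18.5) (11.5,21) (8.5,39.5)
edge 0: (2.5,27.5)→(9,8.5)  cross = 2.5·8.5 − 9·27.5 = -226.2500; (r_i+r_j)·cross = 11.5·-226.2500 = -2601.8750
edge 1: (9,8.5)→(11.5,18.5)  cross = 9·18.5 − 11.5·8.5 = 68.7500; (r_i+r_j)·cross = 20.5·68.7500 = 1409.3750
edge 2: (11.5,18.5)→(11.5,21)  cross = 11.5·21 − 11.5·18.5 = 28.7500; (r_i+r_j)·cross = 23·28.7500 = 661.2500
edge 3: (11.5,21)→(8.5,39.5)  cross = 11.5·39.5 − 8.5·21 = 275.7500; (r_i+r_j)·cross = 20·275.7500 = 5515.0000
edge 4: (8.5,39.5)→(2.5,27.5)  cross = 8.5·27.5 − 2.5·39.5 = 135.0000; (r_i+r_j)·cross = 11·135.0000 = 1485.0000
Σcross = 282.0000 → A = |Σcross|/2 = 141.0000 mm²
Σ(r_i+r_j)·cross = 6468.7500 → first moment M = |Σ|/6 = 1078.1250
R_c = M/A = 1078.1250/141.0000 = 7.6463 mm
θ = 265° = 4.625123 rad
V = θ·R_c·A = 4.625123·7.6463·141.0000 = 4986.460 mm³

Volume = 4986.460 mm³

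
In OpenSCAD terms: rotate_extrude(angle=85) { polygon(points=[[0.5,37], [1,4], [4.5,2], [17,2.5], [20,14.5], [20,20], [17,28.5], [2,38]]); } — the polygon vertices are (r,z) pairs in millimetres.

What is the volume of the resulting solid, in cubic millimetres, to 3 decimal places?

Profile (r,z), 8 vertices: (0.5,37) (1,4) (4.5,2) (17,2.5) (20,14.5) (20,20) (17,28.5) (2,38)
edge 0: (0.5,37)→(1,4)  cross = 0.5·4 − 1·37 = -35.0000; (r_i+r_j)·cross = 1.5·-35.0000 = -52.5000
edge 1: (1,4)→(4.5,2)  cross = 1·2 − 4.5·4 = -16.0000; (r_i+r_j)·cross = 5.5·-16.0000 = -88.0000
edge 2: (4.5,2)→(17,2.5)  cross = 4.5·2.5 − 17·2 = -22.7500; (r_i+r_j)·cross = 21.5·-22.7500 = -489.1250
edge 3: (17,2.5)→(20,14.5)  cross = 17·14.5 − 20·2.5 = 196.5000; (r_i+r_j)·cross = 37·196.5000 = 7270.5000
edge 4: (20,14.5)→(20,20)  cross = 20·20 − 20·14.5 = 110.0000; (r_i+r_j)·cross = 40·110.0000 = 4400.0000
edge 5: (20,20)→(17,28.5)  cross = 20·28.5 − 17·20 = 230.0000; (r_i+r_j)·cross = 37·230.0000 = 8510.0000
edge 6: (17,28.5)→(2,38)  cross = 17·38 − 2·28.5 = 589.0000; (r_i+r_j)·cross = 19·589.0000 = 11191.0000
edge 7: (2,38)→(0.5,37)  cross = 2·37 − 0.5·38 = 55.0000; (r_i+r_j)·cross = 2.5·55.0000 = 137.5000
Σcross = 1106.7500 → A = |Σcross|/2 = 553.3750 mm²
Σ(r_i+r_j)·cross = 30879.3750 → first moment M = |Σ|/6 = 5146.5625
R_c = M/A = 5146.5625/553.3750 = 9.3003 mm
θ = 85° = 1.483530 rad
V = θ·R_c·A = 1.483530·9.3003·553.3750 = 7635.079 mm³

Volume = 7635.079 mm³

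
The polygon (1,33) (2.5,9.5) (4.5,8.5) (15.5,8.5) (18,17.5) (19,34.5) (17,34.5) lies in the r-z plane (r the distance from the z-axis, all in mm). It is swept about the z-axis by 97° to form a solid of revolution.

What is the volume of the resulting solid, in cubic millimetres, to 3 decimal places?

Volume = 6862.416 mm³

Profile (r,z), 7 vertices: (1,33) (2.5,9.5) (4.5,8.5) (15.5,8.5) (18,17.5) (19,34.5) (17,34.5)
edge 0: (1,33)→(2.5,9.5)  cross = 1·9.5 − 2.5·33 = -73.0000; (r_i+r_j)·cross = 3.5·-73.0000 = -255.5000
edge 1: (2.5,9.5)→(4.5,8.5)  cross = 2.5·8.5 − 4.5·9.5 = -21.5000; (r_i+r_j)·cross = 7·-21.5000 = -150.5000
edge 2: (4.5,8.5)→(15.5,8.5)  cross = 4.5·8.5 − 15.5·8.5 = -93.5000; (r_i+r_j)·cross = 20·-93.5000 = -1870.0000
edge 3: (15.5,8.5)→(18,17.5)  cross = 15.5·17.5 − 18·8.5 = 118.2500; (r_i+r_j)·cross = 33.5·118.2500 = 3961.3750
edge 4: (18,17.5)→(19,34.5)  cross = 18·34.5 − 19·17.5 = 288.5000; (r_i+r_j)·cross = 37·288.5000 = 10674.5000
edge 5: (19,34.5)→(17,34.5)  cross = 19·34.5 − 17·34.5 = 69.0000; (r_i+r_j)·cross = 36·69.0000 = 2484.0000
edge 6: (17,34.5)→(1,33)  cross = 17·33 − 1·34.5 = 526.5000; (r_i+r_j)·cross = 18·526.5000 = 9477.0000
Σcross = 814.2500 → A = |Σcross|/2 = 407.1250 mm²
Σ(r_i+r_j)·cross = 24320.8750 → first moment M = |Σ|/6 = 4053.4792
R_c = M/A = 4053.4792/407.1250 = 9.9564 mm
θ = 97° = 1.692969 rad
V = θ·R_c·A = 1.692969·9.9564·407.1250 = 6862.416 mm³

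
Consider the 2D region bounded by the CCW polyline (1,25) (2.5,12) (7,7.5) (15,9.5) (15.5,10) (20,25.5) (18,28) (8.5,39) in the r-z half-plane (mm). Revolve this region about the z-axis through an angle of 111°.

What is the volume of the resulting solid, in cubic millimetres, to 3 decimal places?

Profile (r,z), 8 vertices: (1,25) (2.5,12) (7,7.5) (15,9.5) (15.5,10) (20,25.5) (18,28) (8.5,39)
edge 0: (1,25)→(2.5,12)  cross = 1·12 − 2.5·25 = -50.5000; (r_i+r_j)·cross = 3.5·-50.5000 = -176.7500
edge 1: (2.5,12)→(7,7.5)  cross = 2.5·7.5 − 7·12 = -65.2500; (r_i+r_j)·cross = 9.5·-65.2500 = -619.8750
edge 2: (7,7.5)→(15,9.5)  cross = 7·9.5 − 15·7.5 = -46.0000; (r_i+r_j)·cross = 22·-46.0000 = -1012.0000
edge 3: (15,9.5)→(15.5,10)  cross = 15·10 − 15.5·9.5 = 2.7500; (r_i+r_j)·cross = 30.5·2.7500 = 83.8750
edge 4: (15.5,10)→(20,25.5)  cross = 15.5·25.5 − 20·10 = 195.2500; (r_i+r_j)·cross = 35.5·195.2500 = 6931.3750
edge 5: (20,25.5)→(18,28)  cross = 20·28 − 18·25.5 = 101.0000; (r_i+r_j)·cross = 38·101.0000 = 3838.0000
edge 6: (18,28)→(8.5,39)  cross = 18·39 − 8.5·28 = 464.0000; (r_i+r_j)·cross = 26.5·464.0000 = 12296.0000
edge 7: (8.5,39)→(1,25)  cross = 8.5·25 − 1·39 = 173.5000; (r_i+r_j)·cross = 9.5·173.5000 = 1648.2500
Σcross = 774.7500 → A = |Σcross|/2 = 387.3750 mm²
Σ(r_i+r_j)·cross = 22988.8750 → first moment M = |Σ|/6 = 3831.4792
R_c = M/A = 3831.4792/387.3750 = 9.8909 mm
θ = 111° = 1.937315 rad
V = θ·R_c·A = 1.937315·9.8909·387.3750 = 7422.784 mm³

Volume = 7422.784 mm³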